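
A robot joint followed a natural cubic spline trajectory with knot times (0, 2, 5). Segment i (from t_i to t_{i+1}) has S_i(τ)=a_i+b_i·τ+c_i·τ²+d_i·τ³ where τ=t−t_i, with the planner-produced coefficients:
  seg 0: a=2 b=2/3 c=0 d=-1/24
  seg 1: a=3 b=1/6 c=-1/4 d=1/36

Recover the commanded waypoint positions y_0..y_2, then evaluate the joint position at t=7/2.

y_0=2 y_1=3 y_2=2
S(7/2) = 89/32

y_0 = S_0(0) = a_0 = 2
y_1 = S_1(0) = a_1 = 3
y_2 = S_1(3) = 2
t_q=7/2 is in segment 1 (τ=3/2); S_1(τ)=89/32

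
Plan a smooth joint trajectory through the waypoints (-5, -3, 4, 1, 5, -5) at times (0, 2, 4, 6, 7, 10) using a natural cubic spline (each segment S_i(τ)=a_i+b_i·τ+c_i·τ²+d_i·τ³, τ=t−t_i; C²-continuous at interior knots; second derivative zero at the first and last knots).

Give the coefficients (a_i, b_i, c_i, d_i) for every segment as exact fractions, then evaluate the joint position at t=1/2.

  seg 0: a=-5 b=-380/1923 c=0 d=2303/7692
  seg 1: a=-3 b=6529/1923 c=2303/1282 d=-13415/15384
  seg 2: a=4 b=449/3846 c=-8809/2564 d=20209/15384
  seg 3: a=1 b=4111/1923 c=2850/641 d=-4969/1923
  seg 4: a=5 b=6304/1923 c=-2119/641 d=2119/5769
S(1/2) = -103819/20512

Δ: Δ0=1, Δ1=7/2, Δ2=-3/2, Δ3=4, Δ4=-10/3
row 1: diag=8, rhs=15; c'=1/4, d'=15/8
row 2: denom=8−2·1/4=15/2; d'=(-30−2·15/8)/(15/2)=-9/2
row 3: denom=6−2·4/15=82/15; d'=(33−2·-9/2)/(82/15)=315/41
row 4: denom=8−1·15/82=641/82; d'=(-44−1·315/41)/(641/82)=-4238/641
back: M4=-4238/641
back: M3=315/41−15/82·-4238/641=5700/641
back: M2=-9/2−4/15·5700/641=-8809/1282
back: M1=15/8−1/4·-8809/1282=2303/641
M: M0=0, M1=2303/641, M2=-8809/1282, M3=5700/641, M4=-4238/641, M5=0
seg 0: a=-5, c=M0/2=0, d=(M1−M0)/(6·2)=2303/7692, b=Δ0−h0·(2M0+M1)/6=-380/1923
seg 1: a=-3, c=M1/2=2303/1282, d=(M2−M1)/(6·2)=-13415/15384, b=Δ1−h1·(2M1+M2)/6=6529/1923
seg 2: a=4, c=M2/2=-8809/2564, d=(M3−M2)/(6·2)=20209/15384, b=Δ2−h2·(2M2+M3)/6=449/3846
seg 3: a=1, c=M3/2=2850/641, d=(M4−M3)/(6·1)=-4969/1923, b=Δ3−h3·(2M3+M4)/6=4111/1923
seg 4: a=5, c=M4/2=-2119/641, d=(M5−M4)/(6·3)=2119/5769, b=Δ4−h4·(2M4+M5)/6=6304/1923
t_q=1/2 → seg 0, τ=1/2; S=-5+-380/1923·τ+0·τ²+2303/7692·τ³=-103819/20512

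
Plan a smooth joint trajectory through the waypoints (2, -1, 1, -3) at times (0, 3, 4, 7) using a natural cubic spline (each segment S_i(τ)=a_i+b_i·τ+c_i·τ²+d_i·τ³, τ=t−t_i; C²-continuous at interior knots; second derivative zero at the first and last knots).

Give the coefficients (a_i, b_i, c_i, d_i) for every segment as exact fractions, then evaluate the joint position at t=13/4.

Δ: Δ0=-1, Δ1=2, Δ2=-4/3
row 1: diag=8, rhs=18; c'=1/8, d'=9/4
row 2: denom=8−1·1/8=63/8; d'=(-20−1·9/4)/(63/8)=-178/63
back: M2=-178/63
back: M1=9/4−1/8·-178/63=164/63
M: M0=0, M1=164/63, M2=-178/63, M3=0
seg 0: a=2, c=M0/2=0, d=(M1−M0)/(6·3)=82/567, b=Δ0−h0·(2M0+M1)/6=-145/63
seg 1: a=-1, c=M1/2=82/63, d=(M2−M1)/(6·1)=-19/21, b=Δ1−h1·(2M1+M2)/6=101/63
seg 2: a=1, c=M2/2=-89/63, d=(M3−M2)/(6·3)=89/567, b=Δ2−h2·(2M2+M3)/6=94/63
t_q=13/4 → seg 1, τ=1/4; S=-1+101/63·τ+82/63·τ²+-19/21·τ³=-715/1344

  seg 0: a=2 b=-145/63 c=0 d=82/567
  seg 1: a=-1 b=101/63 c=82/63 d=-19/21
  seg 2: a=1 b=94/63 c=-89/63 d=89/567
S(13/4) = -715/1344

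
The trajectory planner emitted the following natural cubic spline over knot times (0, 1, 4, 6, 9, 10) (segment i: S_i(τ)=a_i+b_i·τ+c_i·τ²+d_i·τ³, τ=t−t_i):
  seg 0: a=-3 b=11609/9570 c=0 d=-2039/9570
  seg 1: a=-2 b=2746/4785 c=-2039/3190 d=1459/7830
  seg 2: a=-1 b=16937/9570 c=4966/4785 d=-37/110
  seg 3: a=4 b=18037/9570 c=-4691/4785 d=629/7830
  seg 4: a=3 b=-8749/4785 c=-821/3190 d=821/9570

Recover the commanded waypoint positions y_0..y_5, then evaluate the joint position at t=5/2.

y_0 = S_0(0) = a_0 = -3
y_1 = S_1(0) = a_1 = -2
y_2 = S_2(0) = a_2 = -1
y_3 = S_3(0) = a_3 = 4
y_4 = S_4(0) = a_4 = 3
y_5 = S_4(1) = 1
t_q=5/2 is in segment 1 (τ=3/2); S_1(τ)=-9945/5104

y_0=-3 y_1=-2 y_2=-1 y_3=4 y_4=3 y_5=1
S(5/2) = -9945/5104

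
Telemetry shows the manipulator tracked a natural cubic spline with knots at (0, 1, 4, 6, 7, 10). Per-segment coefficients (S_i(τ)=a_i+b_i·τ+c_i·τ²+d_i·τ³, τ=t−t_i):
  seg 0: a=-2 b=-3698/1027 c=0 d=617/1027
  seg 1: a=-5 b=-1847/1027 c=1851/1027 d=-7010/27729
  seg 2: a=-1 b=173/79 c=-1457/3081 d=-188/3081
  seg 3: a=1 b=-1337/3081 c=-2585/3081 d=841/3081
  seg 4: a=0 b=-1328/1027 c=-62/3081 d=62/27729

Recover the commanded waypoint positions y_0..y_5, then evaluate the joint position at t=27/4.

y_0=-2 y_1=-5 y_2=-1 y_3=1 y_4=0 y_5=-4
S(27/4) = 20885/65728

y_0 = S_0(0) = a_0 = -2
y_1 = S_1(0) = a_1 = -5
y_2 = S_2(0) = a_2 = -1
y_3 = S_3(0) = a_3 = 1
y_4 = S_4(0) = a_4 = 0
y_5 = S_4(3) = -4
t_q=27/4 is in segment 3 (τ=3/4); S_3(τ)=20885/65728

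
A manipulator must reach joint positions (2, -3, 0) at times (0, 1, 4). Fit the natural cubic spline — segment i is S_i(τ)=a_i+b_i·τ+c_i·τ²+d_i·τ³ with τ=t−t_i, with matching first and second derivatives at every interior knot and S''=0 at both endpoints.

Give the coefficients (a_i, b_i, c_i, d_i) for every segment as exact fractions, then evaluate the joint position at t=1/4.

  seg 0: a=2 b=-23/4 c=0 d=3/4
  seg 1: a=-3 b=-7/2 c=9/4 d=-1/4
S(1/4) = 147/256

Δ: Δ0=-5, Δ1=1
row 1: diag=8, rhs=36; c'=3/8, d'=9/2
back: M1=9/2
M: M0=0, M1=9/2, M2=0
seg 0: a=2, c=M0/2=0, d=(M1−M0)/(6·1)=3/4, b=Δ0−h0·(2M0+M1)/6=-23/4
seg 1: a=-3, c=M1/2=9/4, d=(M2−M1)/(6·3)=-1/4, b=Δ1−h1·(2M1+M2)/6=-7/2
t_q=1/4 → seg 0, τ=1/4; S=2+-23/4·τ+0·τ²+3/4·τ³=147/256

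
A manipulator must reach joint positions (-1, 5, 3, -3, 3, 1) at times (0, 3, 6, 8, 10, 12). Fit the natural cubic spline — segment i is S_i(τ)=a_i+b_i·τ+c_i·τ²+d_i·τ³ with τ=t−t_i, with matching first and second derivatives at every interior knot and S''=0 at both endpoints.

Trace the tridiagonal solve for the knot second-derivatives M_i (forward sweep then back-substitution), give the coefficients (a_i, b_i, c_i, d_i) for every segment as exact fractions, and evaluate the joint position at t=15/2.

Δ: Δ0=2, Δ1=-2/3, Δ2=-3, Δ3=3, Δ4=-1
row 1: diag=12, rhs=-16; c'=1/4, d'=-4/3
row 2: denom=10−3·1/4=37/4; d'=(-14−3·-4/3)/(37/4)=-40/37
row 3: denom=8−2·8/37=280/37; d'=(36−2·-40/37)/(280/37)=353/70
row 4: denom=8−2·37/140=523/70; d'=(-24−2·353/70)/(523/70)=-2386/523
back: M4=-2386/523
back: M3=353/70−37/140·-2386/523=3268/523
back: M2=-40/37−8/37·3268/523=-1272/523
back: M1=-4/3−1/4·-1272/523=-1138/1569
M: M0=0, M1=-1138/1569, M2=-1272/523, M3=3268/523, M4=-2386/523, M5=0
seg 0: a=-1, c=M0/2=0, d=(M1−M0)/(6·3)=-569/14121, b=Δ0−h0·(2M0+M1)/6=3707/1569
seg 1: a=5, c=M1/2=-569/1569, d=(M2−M1)/(6·3)=-1339/14121, b=Δ1−h1·(2M1+M2)/6=2000/1569
seg 2: a=3, c=M2/2=-636/523, d=(M3−M2)/(6·2)=1135/1569, b=Δ2−h2·(2M2+M3)/6=-5431/1569
seg 3: a=-3, c=M3/2=1634/523, d=(M4−M3)/(6·2)=-2827/3138, b=Δ3−h3·(2M3+M4)/6=557/1569
seg 4: a=3, c=M4/2=-1193/523, d=(M5−M4)/(6·2)=1193/3138, b=Δ4−h4·(2M4+M5)/6=3203/1569
t_q=15/2 → seg 2, τ=3/2; S=3+-5431/1569·τ+-636/523·τ²+1135/1569·τ³=-10405/4184

  seg 0: a=-1 b=3707/1569 c=0 d=-569/14121
  seg 1: a=5 b=2000/1569 c=-569/1569 d=-1339/14121
  seg 2: a=3 b=-5431/1569 c=-636/523 d=1135/1569
  seg 3: a=-3 b=557/1569 c=1634/523 d=-2827/3138
  seg 4: a=3 b=3203/1569 c=-1193/523 d=1193/3138
S(15/2) = -10405/4184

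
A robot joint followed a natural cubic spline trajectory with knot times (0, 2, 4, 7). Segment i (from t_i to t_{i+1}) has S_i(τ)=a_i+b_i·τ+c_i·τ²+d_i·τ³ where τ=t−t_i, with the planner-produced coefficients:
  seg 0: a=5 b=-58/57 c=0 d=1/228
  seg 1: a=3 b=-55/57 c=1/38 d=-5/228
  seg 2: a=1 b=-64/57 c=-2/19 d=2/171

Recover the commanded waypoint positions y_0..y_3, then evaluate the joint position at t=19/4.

y_0=5 y_1=3 y_2=1 y_3=-3
S(19/4) = 63/608

y_0 = S_0(0) = a_0 = 5
y_1 = S_1(0) = a_1 = 3
y_2 = S_2(0) = a_2 = 1
y_3 = S_2(3) = -3
t_q=19/4 is in segment 2 (τ=3/4); S_2(τ)=63/608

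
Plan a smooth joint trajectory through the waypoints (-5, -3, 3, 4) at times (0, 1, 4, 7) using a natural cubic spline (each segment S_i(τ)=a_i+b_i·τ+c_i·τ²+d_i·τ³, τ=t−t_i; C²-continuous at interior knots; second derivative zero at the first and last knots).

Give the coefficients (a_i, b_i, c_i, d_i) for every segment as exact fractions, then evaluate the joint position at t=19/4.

Δ: Δ0=2, Δ1=2, Δ2=1/3
row 1: diag=8, rhs=0; c'=3/8, d'=0
row 2: denom=12−3·3/8=87/8; d'=(-10−3·0)/(87/8)=-80/87
back: M2=-80/87
back: M1=0−3/8·-80/87=10/29
M: M0=0, M1=10/29, M2=-80/87, M3=0
seg 0: a=-5, c=M0/2=0, d=(M1−M0)/(6·1)=5/87, b=Δ0−h0·(2M0+M1)/6=169/87
seg 1: a=-3, c=M1/2=5/29, d=(M2−M1)/(6·3)=-55/783, b=Δ1−h1·(2M1+M2)/6=184/87
seg 2: a=3, c=M2/2=-40/87, d=(M3−M2)/(6·3)=40/783, b=Δ2−h2·(2M2+M3)/6=109/87
t_q=19/4 → seg 2, τ=3/4; S=3+109/87·τ+-40/87·τ²+40/783·τ³=859/232

  seg 0: a=-5 b=169/87 c=0 d=5/87
  seg 1: a=-3 b=184/87 c=5/29 d=-55/783
  seg 2: a=3 b=109/87 c=-40/87 d=40/783
S(19/4) = 859/232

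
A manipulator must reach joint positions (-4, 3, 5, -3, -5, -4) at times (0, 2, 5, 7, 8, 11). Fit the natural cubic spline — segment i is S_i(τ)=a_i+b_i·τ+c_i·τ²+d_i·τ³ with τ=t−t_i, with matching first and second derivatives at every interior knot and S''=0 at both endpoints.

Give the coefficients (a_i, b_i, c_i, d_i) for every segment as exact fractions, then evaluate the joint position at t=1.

Δ: Δ0=7/2, Δ1=2/3, Δ2=-4, Δ3=-2, Δ4=1/3
row 1: diag=10, rhs=-17; c'=3/10, d'=-17/10
row 2: denom=10−3·3/10=91/10; d'=(-28−3·-17/10)/(91/10)=-229/91
row 3: denom=6−2·20/91=506/91; d'=(12−2·-229/91)/(506/91)=775/253
row 4: denom=8−1·91/506=3957/506; d'=(14−1·775/253)/(3957/506)=5534/3957
back: M4=5534/3957
back: M3=775/253−91/506·5534/3957=11126/3957
back: M2=-229/91−20/91·11126/3957=-12403/3957
back: M1=-17/10−3/10·-12403/3957=-1002/1319
M: M0=0, M1=-1002/1319, M2=-12403/3957, M3=11126/3957, M4=5534/3957, M5=0
seg 0: a=-4, c=M0/2=0, d=(M1−M0)/(6·2)=-167/2638, b=Δ0−h0·(2M0+M1)/6=9901/2638
seg 1: a=3, c=M1/2=-501/1319, d=(M2−M1)/(6·3)=-9397/71226, b=Δ1−h1·(2M1+M2)/6=7897/2638
seg 2: a=5, c=M2/2=-12403/7914, d=(M3−M2)/(6·2)=7843/15828, b=Δ2−h2·(2M2+M3)/6=-3756/1319
seg 3: a=-3, c=M3/2=5563/3957, d=(M4−M3)/(6·1)=-932/3957, b=Δ3−h3·(2M3+M4)/6=-12545/3957
seg 4: a=-5, c=M4/2=2767/3957, d=(M5−M4)/(6·3)=-2767/35613, b=Δ4−h4·(2M4+M5)/6=-1405/1319
t_q=1 → seg 0, τ=1; S=-4+9901/2638·τ+0·τ²+-167/2638·τ³=-409/1319

  seg 0: a=-4 b=9901/2638 c=0 d=-167/2638
  seg 1: a=3 b=7897/2638 c=-501/1319 d=-9397/71226
  seg 2: a=5 b=-3756/1319 c=-12403/7914 d=7843/15828
  seg 3: a=-3 b=-12545/3957 c=5563/3957 d=-932/3957
  seg 4: a=-5 b=-1405/1319 c=2767/3957 d=-2767/35613
S(1) = -409/1319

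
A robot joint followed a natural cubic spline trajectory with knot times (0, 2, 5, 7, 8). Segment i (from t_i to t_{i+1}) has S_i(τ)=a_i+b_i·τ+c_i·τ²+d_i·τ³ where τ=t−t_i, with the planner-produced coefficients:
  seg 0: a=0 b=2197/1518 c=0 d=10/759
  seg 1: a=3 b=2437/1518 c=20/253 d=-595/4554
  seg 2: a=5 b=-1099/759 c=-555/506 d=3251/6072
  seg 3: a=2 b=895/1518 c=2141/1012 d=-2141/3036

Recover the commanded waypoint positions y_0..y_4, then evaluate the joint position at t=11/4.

y_0=0 y_1=3 y_2=5 y_3=2 y_4=4
S(11/4) = 135799/32384

y_0 = S_0(0) = a_0 = 0
y_1 = S_1(0) = a_1 = 3
y_2 = S_2(0) = a_2 = 5
y_3 = S_3(0) = a_3 = 2
y_4 = S_3(1) = 4
t_q=11/4 is in segment 1 (τ=3/4); S_1(τ)=135799/32384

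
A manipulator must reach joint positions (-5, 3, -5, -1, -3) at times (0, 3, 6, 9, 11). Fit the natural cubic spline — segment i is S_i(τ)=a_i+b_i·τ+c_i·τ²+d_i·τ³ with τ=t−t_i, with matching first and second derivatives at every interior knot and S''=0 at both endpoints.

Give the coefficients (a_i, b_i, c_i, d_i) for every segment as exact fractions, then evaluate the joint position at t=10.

Δ: Δ0=8/3, Δ1=-8/3, Δ2=4/3, Δ3=-1
row 1: diag=12, rhs=-32; c'=1/4, d'=-8/3
row 2: denom=12−3·1/4=45/4; d'=(24−3·-8/3)/(45/4)=128/45
row 3: denom=10−3·4/15=46/5; d'=(-14−3·128/45)/(46/5)=-169/69
back: M3=-169/69
back: M2=128/45−4/15·-169/69=724/207
back: M1=-8/3−1/4·724/207=-733/207
M: M0=0, M1=-733/207, M2=724/207, M3=-169/69, M4=0
seg 0: a=-5, c=M0/2=0, d=(M1−M0)/(6·3)=-733/3726, b=Δ0−h0·(2M0+M1)/6=1837/414
seg 1: a=3, c=M1/2=-733/414, d=(M2−M1)/(6·3)=1457/3726, b=Δ1−h1·(2M1+M2)/6=-181/207
seg 2: a=-5, c=M2/2=362/207, d=(M3−M2)/(6·3)=-1231/3726, b=Δ2−h2·(2M2+M3)/6=-389/414
seg 3: a=-1, c=M3/2=-169/138, d=(M4−M3)/(6·2)=169/828, b=Δ3−h3·(2M3+M4)/6=131/207
t_q=10 → seg 3, τ=1; S=-1+131/207·τ+-169/138·τ²+169/828·τ³=-383/276

  seg 0: a=-5 b=1837/414 c=0 d=-733/3726
  seg 1: a=3 b=-181/207 c=-733/414 d=1457/3726
  seg 2: a=-5 b=-389/414 c=362/207 d=-1231/3726
  seg 3: a=-1 b=131/207 c=-169/138 d=169/828
S(10) = -383/276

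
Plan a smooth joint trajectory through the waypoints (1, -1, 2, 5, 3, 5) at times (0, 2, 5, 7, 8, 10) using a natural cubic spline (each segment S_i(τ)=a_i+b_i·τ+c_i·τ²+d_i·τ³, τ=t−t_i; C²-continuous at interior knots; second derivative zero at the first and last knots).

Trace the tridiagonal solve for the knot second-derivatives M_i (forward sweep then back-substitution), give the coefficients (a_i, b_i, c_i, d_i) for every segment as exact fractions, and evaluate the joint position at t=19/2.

  seg 0: a=1 b=-3856/2945 c=0 d=911/11780
  seg 1: a=-1 b=-1123/2945 c=2733/5890 d=-7/5890
  seg 2: a=2 b=13963/5890 c=267/589 d=-2617/5890
  seg 3: a=5 b=-6761/5890 c=-6516/2945 d=8013/5890
  seg 4: a=3 b=-4393/2945 c=11007/5890 d=-3669/11780
S(19/2) = 73809/18848

Δ: Δ0=-1, Δ1=1, Δ2=3/2, Δ3=-2, Δ4=1
row 1: diag=10, rhs=12; c'=3/10, d'=6/5
row 2: denom=10−3·3/10=91/10; d'=(3−3·6/5)/(91/10)=-6/91
row 3: denom=6−2·20/91=506/91; d'=(-21−2·-6/91)/(506/91)=-1899/506
row 4: denom=6−1·91/506=2945/506; d'=(18−1·-1899/506)/(2945/506)=11007/2945
back: M4=11007/2945
back: M3=-1899/506−91/506·11007/2945=-13032/2945
back: M2=-6/91−20/91·-13032/2945=534/589
back: M1=6/5−3/10·534/589=2733/2945
M: M0=0, M1=2733/2945, M2=534/589, M3=-13032/2945, M4=11007/2945, M5=0
seg 0: a=1, c=M0/2=0, d=(M1−M0)/(6·2)=911/11780, b=Δ0−h0·(2M0+M1)/6=-3856/2945
seg 1: a=-1, c=M1/2=2733/5890, d=(M2−M1)/(6·3)=-7/5890, b=Δ1−h1·(2M1+M2)/6=-1123/2945
seg 2: a=2, c=M2/2=267/589, d=(M3−M2)/(6·2)=-2617/5890, b=Δ2−h2·(2M2+M3)/6=13963/5890
seg 3: a=5, c=M3/2=-6516/2945, d=(M4−M3)/(6·1)=8013/5890, b=Δ3−h3·(2M3+M4)/6=-6761/5890
seg 4: a=3, c=M4/2=11007/5890, d=(M5−M4)/(6·2)=-3669/11780, b=Δ4−h4·(2M4+M5)/6=-4393/2945
t_q=19/2 → seg 4, τ=3/2; S=3+-4393/2945·τ+11007/5890·τ²+-3669/11780·τ³=73809/18848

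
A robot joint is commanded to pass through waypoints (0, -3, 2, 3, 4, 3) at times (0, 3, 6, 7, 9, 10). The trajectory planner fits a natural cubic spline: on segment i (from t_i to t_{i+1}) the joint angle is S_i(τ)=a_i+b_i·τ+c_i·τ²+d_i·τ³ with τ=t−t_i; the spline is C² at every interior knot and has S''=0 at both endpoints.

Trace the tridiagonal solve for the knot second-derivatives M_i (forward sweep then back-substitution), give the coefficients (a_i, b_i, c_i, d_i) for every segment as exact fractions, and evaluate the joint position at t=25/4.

Δ: Δ0=-1, Δ1=5/3, Δ2=1, Δ3=1/2, Δ4=-1
row 1: diag=12, rhs=16; c'=1/4, d'=4/3
row 2: denom=8−3·1/4=29/4; d'=(-4−3·4/3)/(29/4)=-32/29
row 3: denom=6−1·4/29=170/29; d'=(-3−1·-32/29)/(170/29)=-11/34
row 4: denom=6−2·29/85=452/85; d'=(-9−2·-11/34)/(452/85)=-355/226
back: M4=-355/226
back: M3=-11/34−29/85·-355/226=24/113
back: M2=-32/29−4/29·24/113=-128/113
back: M1=4/3−1/4·-128/113=548/339
M: M0=0, M1=548/339, M2=-128/113, M3=24/113, M4=-355/226, M5=0
seg 0: a=0, c=M0/2=0, d=(M1−M0)/(6·3)=274/3051, b=Δ0−h0·(2M0+M1)/6=-613/339
seg 1: a=-3, c=M1/2=274/339, d=(M2−M1)/(6·3)=-466/3051, b=Δ1−h1·(2M1+M2)/6=209/339
seg 2: a=2, c=M2/2=-64/113, d=(M3−M2)/(6·1)=76/339, b=Δ2−h2·(2M2+M3)/6=455/339
seg 3: a=3, c=M3/2=12/113, d=(M4−M3)/(6·2)=-403/2712, b=Δ3−h3·(2M3+M4)/6=299/339
seg 4: a=4, c=M4/2=-355/452, d=(M5−M4)/(6·1)=355/1356, b=Δ4−h4·(2M4+M5)/6=-323/678
t_q=25/4 → seg 2, τ=1/4; S=2+455/339·τ+-64/113·τ²+76/339·τ³=4165/1808

  seg 0: a=0 b=-613/339 c=0 d=274/3051
  seg 1: a=-3 b=209/339 c=274/339 d=-466/3051
  seg 2: a=2 b=455/339 c=-64/113 d=76/339
  seg 3: a=3 b=299/339 c=12/113 d=-403/2712
  seg 4: a=4 b=-323/678 c=-355/452 d=355/1356
S(25/4) = 4165/1808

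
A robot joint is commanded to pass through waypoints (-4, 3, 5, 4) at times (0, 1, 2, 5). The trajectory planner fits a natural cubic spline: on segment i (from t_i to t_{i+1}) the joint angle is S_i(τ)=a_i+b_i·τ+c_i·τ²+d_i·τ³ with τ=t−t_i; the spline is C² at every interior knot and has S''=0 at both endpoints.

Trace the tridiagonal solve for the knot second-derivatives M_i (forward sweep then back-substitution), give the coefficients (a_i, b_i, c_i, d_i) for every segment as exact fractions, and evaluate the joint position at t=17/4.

  seg 0: a=-4 b=764/93 c=0 d=-113/93
  seg 1: a=3 b=425/93 c=-113/31 d=100/93
  seg 2: a=5 b=47/93 c=-13/31 d=13/279
S(17/4) = 9017/1984

Δ: Δ0=7, Δ1=2, Δ2=-1/3
row 1: diag=4, rhs=-30; c'=1/4, d'=-15/2
row 2: denom=8−1·1/4=31/4; d'=(-14−1·-15/2)/(31/4)=-26/31
back: M2=-26/31
back: M1=-15/2−1/4·-26/31=-226/31
M: M0=0, M1=-226/31, M2=-26/31, M3=0
seg 0: a=-4, c=M0/2=0, d=(M1−M0)/(6·1)=-113/93, b=Δ0−h0·(2M0+M1)/6=764/93
seg 1: a=3, c=M1/2=-113/31, d=(M2−M1)/(6·1)=100/93, b=Δ1−h1·(2M1+M2)/6=425/93
seg 2: a=5, c=M2/2=-13/31, d=(M3−M2)/(6·3)=13/279, b=Δ2−h2·(2M2+M3)/6=47/93
t_q=17/4 → seg 2, τ=9/4; S=5+47/93·τ+-13/31·τ²+13/279·τ³=9017/1984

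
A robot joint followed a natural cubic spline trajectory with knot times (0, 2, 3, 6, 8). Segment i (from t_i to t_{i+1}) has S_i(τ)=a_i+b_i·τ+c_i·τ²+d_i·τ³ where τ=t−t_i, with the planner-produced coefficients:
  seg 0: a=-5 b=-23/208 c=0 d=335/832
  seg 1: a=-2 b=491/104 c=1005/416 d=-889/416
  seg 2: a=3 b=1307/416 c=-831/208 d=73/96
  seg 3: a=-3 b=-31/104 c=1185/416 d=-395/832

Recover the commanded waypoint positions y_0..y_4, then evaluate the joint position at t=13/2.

y_0 = S_0(0) = a_0 = -5
y_1 = S_1(0) = a_1 = -2
y_2 = S_2(0) = a_2 = 3
y_3 = S_3(0) = a_3 = -3
y_4 = S_3(2) = 4
t_q=13/2 is in segment 3 (τ=1/2); S_3(τ)=-16615/6656

y_0=-5 y_1=-2 y_2=3 y_3=-3 y_4=4
S(13/2) = -16615/6656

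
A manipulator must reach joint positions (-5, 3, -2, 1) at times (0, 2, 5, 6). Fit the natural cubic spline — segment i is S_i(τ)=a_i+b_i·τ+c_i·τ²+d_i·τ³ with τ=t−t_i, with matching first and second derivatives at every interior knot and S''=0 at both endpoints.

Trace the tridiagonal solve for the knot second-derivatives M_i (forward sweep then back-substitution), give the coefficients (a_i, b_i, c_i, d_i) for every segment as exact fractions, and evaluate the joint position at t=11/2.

  seg 0: a=-5 b=1208/213 c=0 d=-89/213
  seg 1: a=3 b=140/213 c=-178/71 d=41/71
  seg 2: a=-2 b=257/213 c=191/71 d=-191/213
S(11/2) = -475/568

Δ: Δ0=4, Δ1=-5/3, Δ2=3
row 1: diag=10, rhs=-34; c'=3/10, d'=-17/5
row 2: denom=8−3·3/10=71/10; d'=(28−3·-17/5)/(71/10)=382/71
back: M2=382/71
back: M1=-17/5−3/10·382/71=-356/71
M: M0=0, M1=-356/71, M2=382/71, M3=0
seg 0: a=-5, c=M0/2=0, d=(M1−M0)/(6·2)=-89/213, b=Δ0−h0·(2M0+M1)/6=1208/213
seg 1: a=3, c=M1/2=-178/71, d=(M2−M1)/(6·3)=41/71, b=Δ1−h1·(2M1+M2)/6=140/213
seg 2: a=-2, c=M2/2=191/71, d=(M3−M2)/(6·1)=-191/213, b=Δ2−h2·(2M2+M3)/6=257/213
t_q=11/2 → seg 2, τ=1/2; S=-2+257/213·τ+191/71·τ²+-191/213·τ³=-475/568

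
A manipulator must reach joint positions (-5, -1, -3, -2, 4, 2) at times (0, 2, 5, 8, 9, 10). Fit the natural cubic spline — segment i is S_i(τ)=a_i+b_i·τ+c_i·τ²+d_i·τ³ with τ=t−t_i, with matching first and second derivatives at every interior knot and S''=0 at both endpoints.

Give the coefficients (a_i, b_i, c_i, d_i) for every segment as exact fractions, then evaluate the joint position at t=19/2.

Δ: Δ0=2, Δ1=-2/3, Δ2=1/3, Δ3=6, Δ4=-2
row 1: diag=10, rhs=-16; c'=3/10, d'=-8/5
row 2: denom=12−3·3/10=111/10; d'=(6−3·-8/5)/(111/10)=36/37
row 3: denom=8−3·10/37=266/37; d'=(34−3·36/37)/(266/37)=575/133
row 4: denom=4−1·37/266=1027/266; d'=(-48−1·575/133)/(1027/266)=-13918/1027
back: M4=-13918/1027
back: M3=575/133−37/266·-13918/1027=6376/1027
back: M2=36/37−10/37·6376/1027=-724/1027
back: M1=-8/5−3/10·-724/1027=-1426/1027
M: M0=0, M1=-1426/1027, M2=-724/1027, M3=6376/1027, M4=-13918/1027, M5=0
seg 0: a=-5, c=M0/2=0, d=(M1−M0)/(6·2)=-713/6162, b=Δ0−h0·(2M0+M1)/6=7588/3081
seg 1: a=-1, c=M1/2=-713/1027, d=(M2−M1)/(6·3)=3/79, b=Δ1−h1·(2M1+M2)/6=3310/3081
seg 2: a=-3, c=M2/2=-362/1027, d=(M3−M2)/(6·3)=3550/9243, b=Δ2−h2·(2M2+M3)/6=-6365/3081
seg 3: a=-2, c=M3/2=3188/1027, d=(M4−M3)/(6·1)=-10147/3081, b=Δ3−h3·(2M3+M4)/6=19069/3081
seg 4: a=4, c=M4/2=-6959/1027, d=(M5−M4)/(6·1)=6959/3081, b=Δ4−h4·(2M4+M5)/6=7756/3081
t_q=19/2 → seg 4, τ=1/2; S=4+7756/3081·τ+-6959/1027·τ²+6959/3081·τ³=31607/8216

  seg 0: a=-5 b=7588/3081 c=0 d=-713/6162
  seg 1: a=-1 b=3310/3081 c=-713/1027 d=3/79
  seg 2: a=-3 b=-6365/3081 c=-362/1027 d=3550/9243
  seg 3: a=-2 b=19069/3081 c=3188/1027 d=-10147/3081
  seg 4: a=4 b=7756/3081 c=-6959/1027 d=6959/3081
S(19/2) = 31607/8216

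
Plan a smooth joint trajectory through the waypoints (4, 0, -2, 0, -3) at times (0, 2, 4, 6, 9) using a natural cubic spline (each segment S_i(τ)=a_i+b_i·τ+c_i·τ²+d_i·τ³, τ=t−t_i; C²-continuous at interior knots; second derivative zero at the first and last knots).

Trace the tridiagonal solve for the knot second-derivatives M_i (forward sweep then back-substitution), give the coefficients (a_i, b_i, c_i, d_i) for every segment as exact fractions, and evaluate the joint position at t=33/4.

Δ: Δ0=-2, Δ1=-1, Δ2=1, Δ3=-1
row 1: diag=8, rhs=6; c'=1/4, d'=3/4
row 2: denom=8−2·1/4=15/2; d'=(12−2·3/4)/(15/2)=7/5
row 3: denom=10−2·4/15=142/15; d'=(-12−2·7/5)/(142/15)=-111/71
back: M3=-111/71
back: M2=7/5−4/15·-111/71=129/71
back: M1=3/4−1/4·129/71=21/71
M: M0=0, M1=21/71, M2=129/71, M3=-111/71, M4=0
seg 0: a=4, c=M0/2=0, d=(M1−M0)/(6·2)=7/284, b=Δ0−h0·(2M0+M1)/6=-149/71
seg 1: a=0, c=M1/2=21/142, d=(M2−M1)/(6·2)=9/71, b=Δ1−h1·(2M1+M2)/6=-128/71
seg 2: a=-2, c=M2/2=129/142, d=(M3−M2)/(6·2)=-20/71, b=Δ2−h2·(2M2+M3)/6=22/71
seg 3: a=0, c=M3/2=-111/142, d=(M4−M3)/(6·3)=37/426, b=Δ3−h3·(2M3+M4)/6=40/71
t_q=33/4 → seg 3, τ=9/4; S=0+40/71·τ+-111/142·τ²+37/426·τ³=-15453/9088

  seg 0: a=4 b=-149/71 c=0 d=7/284
  seg 1: a=0 b=-128/71 c=21/142 d=9/71
  seg 2: a=-2 b=22/71 c=129/142 d=-20/71
  seg 3: a=0 b=40/71 c=-111/142 d=37/426
S(33/4) = -15453/9088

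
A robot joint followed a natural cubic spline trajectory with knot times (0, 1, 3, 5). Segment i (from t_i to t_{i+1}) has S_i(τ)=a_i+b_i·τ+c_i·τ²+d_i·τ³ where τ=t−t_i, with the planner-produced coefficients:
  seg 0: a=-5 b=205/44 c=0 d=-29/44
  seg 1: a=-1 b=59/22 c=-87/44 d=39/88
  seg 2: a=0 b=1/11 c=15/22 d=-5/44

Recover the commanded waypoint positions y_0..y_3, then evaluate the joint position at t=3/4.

y_0=-5 y_1=-1 y_2=0 y_3=2
S(3/4) = -5023/2816

y_0 = S_0(0) = a_0 = -5
y_1 = S_1(0) = a_1 = -1
y_2 = S_2(0) = a_2 = 0
y_3 = S_2(2) = 2
t_q=3/4 is in segment 0 (τ=3/4); S_0(τ)=-5023/2816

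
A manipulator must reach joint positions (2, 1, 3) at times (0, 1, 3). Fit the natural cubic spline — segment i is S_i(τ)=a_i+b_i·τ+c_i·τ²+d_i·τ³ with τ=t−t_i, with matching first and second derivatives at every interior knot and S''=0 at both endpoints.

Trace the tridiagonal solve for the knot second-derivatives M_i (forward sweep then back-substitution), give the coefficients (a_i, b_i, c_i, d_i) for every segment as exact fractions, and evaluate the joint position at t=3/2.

Δ: Δ0=-1, Δ1=1
row 1: diag=6, rhs=12; c'=1/3, d'=2
back: M1=2
M: M0=0, M1=2, M2=0
seg 0: a=2, c=M0/2=0, d=(M1−M0)/(6·1)=1/3, b=Δ0−h0·(2M0+M1)/6=-4/3
seg 1: a=1, c=M1/2=1, d=(M2−M1)/(6·2)=-1/6, b=Δ1−h1·(2M1+M2)/6=-1/3
t_q=3/2 → seg 1, τ=1/2; S=1+-1/3·τ+1·τ²+-1/6·τ³=17/16

  seg 0: a=2 b=-4/3 c=0 d=1/3
  seg 1: a=1 b=-1/3 c=1 d=-1/6
S(3/2) = 17/16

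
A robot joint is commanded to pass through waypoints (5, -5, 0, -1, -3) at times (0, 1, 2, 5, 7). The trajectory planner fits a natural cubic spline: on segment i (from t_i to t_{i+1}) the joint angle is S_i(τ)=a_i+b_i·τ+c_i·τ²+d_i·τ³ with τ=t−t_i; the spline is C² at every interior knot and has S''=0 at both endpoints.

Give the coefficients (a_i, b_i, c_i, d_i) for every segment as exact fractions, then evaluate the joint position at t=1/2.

  seg 0: a=5 b=-11569/822 c=0 d=3349/822
  seg 1: a=-5 b=-761/411 c=3349/274 d=-4415/822
  seg 2: a=0 b=5327/822 c=-533/137 d=1331/2466
  seg 3: a=-1 b=-941/411 c=265/274 d=-265/1644
S(1/2) = -3349/2192

Δ: Δ0=-10, Δ1=5, Δ2=-1/3, Δ3=-1
row 1: diag=4, rhs=90; c'=1/4, d'=45/2
row 2: denom=8−1·1/4=31/4; d'=(-32−1·45/2)/(31/4)=-218/31
row 3: denom=10−3·12/31=274/31; d'=(-4−3·-218/31)/(274/31)=265/137
back: M3=265/137
back: M2=-218/31−12/31·265/137=-1066/137
back: M1=45/2−1/4·-1066/137=3349/137
M: M0=0, M1=3349/137, M2=-1066/137, M3=265/137, M4=0
seg 0: a=5, c=M0/2=0, d=(M1−M0)/(6·1)=3349/822, b=Δ0−h0·(2M0+M1)/6=-11569/822
seg 1: a=-5, c=M1/2=3349/274, d=(M2−M1)/(6·1)=-4415/822, b=Δ1−h1·(2M1+M2)/6=-761/411
seg 2: a=0, c=M2/2=-533/137, d=(M3−M2)/(6·3)=1331/2466, b=Δ2−h2·(2M2+M3)/6=5327/822
seg 3: a=-1, c=M3/2=265/274, d=(M4−M3)/(6·2)=-265/1644, b=Δ3−h3·(2M3+M4)/6=-941/411
t_q=1/2 → seg 0, τ=1/2; S=5+-11569/822·τ+0·τ²+3349/822·τ³=-3349/2192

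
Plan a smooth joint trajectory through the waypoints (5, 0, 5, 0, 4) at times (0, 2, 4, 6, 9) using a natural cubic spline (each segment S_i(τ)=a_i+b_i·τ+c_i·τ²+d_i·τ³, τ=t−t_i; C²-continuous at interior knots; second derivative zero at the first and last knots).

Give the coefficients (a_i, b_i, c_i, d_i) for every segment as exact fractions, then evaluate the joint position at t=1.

Δ: Δ0=-5/2, Δ1=5/2, Δ2=-5/2, Δ3=4/3
row 1: diag=8, rhs=30; c'=1/4, d'=15/4
row 2: denom=8−2·1/4=15/2; d'=(-30−2·15/4)/(15/2)=-5
row 3: denom=10−2·4/15=142/15; d'=(23−2·-5)/(142/15)=495/142
back: M3=495/142
back: M2=-5−4/15·495/142=-421/71
back: M1=15/4−1/4·-421/71=743/142
M: M0=0, M1=743/142, M2=-421/71, M3=495/142, M4=0
seg 0: a=5, c=M0/2=0, d=(M1−M0)/(6·2)=743/1704, b=Δ0−h0·(2M0+M1)/6=-904/213
seg 1: a=0, c=M1/2=743/284, d=(M2−M1)/(6·2)=-1585/1704, b=Δ1−h1·(2M1+M2)/6=421/426
seg 2: a=5, c=M2/2=-421/142, d=(M3−M2)/(6·2)=1337/1704, b=Δ2−h2·(2M2+M3)/6=62/213
seg 3: a=0, c=M3/2=495/284, d=(M4−M3)/(6·3)=-55/284, b=Δ3−h3·(2M3+M4)/6=-917/426
t_q=1 → seg 0, τ=1; S=5+-904/213·τ+0·τ²+743/1704·τ³=677/568

  seg 0: a=5 b=-904/213 c=0 d=743/1704
  seg 1: a=0 b=421/426 c=743/284 d=-1585/1704
  seg 2: a=5 b=62/213 c=-421/142 d=1337/1704
  seg 3: a=0 b=-917/426 c=495/284 d=-55/284
S(1) = 677/568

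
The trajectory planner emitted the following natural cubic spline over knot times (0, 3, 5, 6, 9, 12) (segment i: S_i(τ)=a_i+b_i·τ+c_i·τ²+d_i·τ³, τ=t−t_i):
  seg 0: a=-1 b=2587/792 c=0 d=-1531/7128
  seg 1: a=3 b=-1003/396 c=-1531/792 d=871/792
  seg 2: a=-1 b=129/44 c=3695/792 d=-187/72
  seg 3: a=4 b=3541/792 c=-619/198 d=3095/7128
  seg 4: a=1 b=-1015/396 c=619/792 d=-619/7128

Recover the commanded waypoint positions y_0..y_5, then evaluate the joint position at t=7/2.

y_0 = S_0(0) = a_0 = -1
y_1 = S_1(0) = a_1 = 3
y_2 = S_2(0) = a_2 = -1
y_3 = S_3(0) = a_3 = 4
y_4 = S_4(0) = a_4 = 1
y_5 = S_4(3) = -2
t_q=7/2 is in segment 1 (τ=1/2); S_1(τ)=977/704

y_0=-1 y_1=3 y_2=-1 y_3=4 y_4=1 y_5=-2
S(7/2) = 977/704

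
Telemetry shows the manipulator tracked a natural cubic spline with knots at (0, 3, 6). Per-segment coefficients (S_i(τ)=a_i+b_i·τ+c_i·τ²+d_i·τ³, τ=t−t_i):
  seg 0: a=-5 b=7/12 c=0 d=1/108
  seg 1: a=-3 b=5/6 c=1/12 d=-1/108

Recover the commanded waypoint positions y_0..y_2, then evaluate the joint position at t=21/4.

y_0=-5 y_1=-3 y_2=0
S(21/4) = -207/256

y_0 = S_0(0) = a_0 = -5
y_1 = S_1(0) = a_1 = -3
y_2 = S_1(3) = 0
t_q=21/4 is in segment 1 (τ=9/4); S_1(τ)=-207/256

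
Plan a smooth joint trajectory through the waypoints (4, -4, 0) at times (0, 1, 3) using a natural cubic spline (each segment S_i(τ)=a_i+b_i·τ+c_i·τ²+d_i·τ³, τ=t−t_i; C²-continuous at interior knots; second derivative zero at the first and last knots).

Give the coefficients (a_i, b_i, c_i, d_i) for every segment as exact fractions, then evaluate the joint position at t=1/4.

  seg 0: a=4 b=-29/3 c=0 d=5/3
  seg 1: a=-4 b=-14/3 c=5 d=-5/6
S(1/4) = 103/64

Δ: Δ0=-8, Δ1=2
row 1: diag=6, rhs=60; c'=1/3, d'=10
back: M1=10
M: M0=0, M1=10, M2=0
seg 0: a=4, c=M0/2=0, d=(M1−M0)/(6·1)=5/3, b=Δ0−h0·(2M0+M1)/6=-29/3
seg 1: a=-4, c=M1/2=5, d=(M2−M1)/(6·2)=-5/6, b=Δ1−h1·(2M1+M2)/6=-14/3
t_q=1/4 → seg 0, τ=1/4; S=4+-29/3·τ+0·τ²+5/3·τ³=103/64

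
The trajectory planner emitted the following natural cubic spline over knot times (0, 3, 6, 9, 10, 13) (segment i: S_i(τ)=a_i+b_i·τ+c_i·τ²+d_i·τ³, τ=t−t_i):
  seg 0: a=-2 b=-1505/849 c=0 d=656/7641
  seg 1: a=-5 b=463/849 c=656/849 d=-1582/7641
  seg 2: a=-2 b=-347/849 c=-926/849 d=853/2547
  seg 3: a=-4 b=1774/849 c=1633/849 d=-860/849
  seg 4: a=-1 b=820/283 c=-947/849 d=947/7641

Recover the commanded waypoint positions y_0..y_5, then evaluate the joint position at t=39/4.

y_0=-2 y_1=-5 y_2=-2 y_3=-4 y_4=-1 y_5=1
S(39/4) = -2013/1132

y_0 = S_0(0) = a_0 = -2
y_1 = S_1(0) = a_1 = -5
y_2 = S_2(0) = a_2 = -2
y_3 = S_3(0) = a_3 = -4
y_4 = S_4(0) = a_4 = -1
y_5 = S_4(3) = 1
t_q=39/4 is in segment 3 (τ=3/4); S_3(τ)=-2013/1132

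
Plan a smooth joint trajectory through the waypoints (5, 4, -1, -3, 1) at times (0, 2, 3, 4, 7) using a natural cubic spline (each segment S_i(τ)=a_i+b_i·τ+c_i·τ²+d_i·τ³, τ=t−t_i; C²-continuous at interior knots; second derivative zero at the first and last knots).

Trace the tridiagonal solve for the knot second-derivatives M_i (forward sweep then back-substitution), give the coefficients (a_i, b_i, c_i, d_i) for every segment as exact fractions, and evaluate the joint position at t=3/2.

  seg 0: a=5 b=347/267 c=0 d=-961/2136
  seg 1: a=4 b=-2189/534 c=-961/356 d=1921/1068
  seg 2: a=-1 b=-4381/1068 c=240/89 d=-635/1068
  seg 3: a=-3 b=-263/534 c=325/356 d=-325/3204
S(3/2) = 30935/5696

Δ: Δ0=-1/2, Δ1=-5, Δ2=-2, Δ3=4/3
row 1: diag=6, rhs=-27; c'=1/6, d'=-9/2
row 2: denom=4−1·1/6=23/6; d'=(18−1·-9/2)/(23/6)=135/23
row 3: denom=8−1·6/23=178/23; d'=(20−1·135/23)/(178/23)=325/178
back: M3=325/178
back: M2=135/23−6/23·325/178=480/89
back: M1=-9/2−1/6·480/89=-961/178
M: M0=0, M1=-961/178, M2=480/89, M3=325/178, M4=0
seg 0: a=5, c=M0/2=0, d=(M1−M0)/(6·2)=-961/2136, b=Δ0−h0·(2M0+M1)/6=347/267
seg 1: a=4, c=M1/2=-961/356, d=(M2−M1)/(6·1)=1921/1068, b=Δ1−h1·(2M1+M2)/6=-2189/534
seg 2: a=-1, c=M2/2=240/89, d=(M3−M2)/(6·1)=-635/1068, b=Δ2−h2·(2M2+M3)/6=-4381/1068
seg 3: a=-3, c=M3/2=325/356, d=(M4−M3)/(6·3)=-325/3204, b=Δ3−h3·(2M3+M4)/6=-263/534
t_q=3/2 → seg 0, τ=3/2; S=5+347/267·τ+0·τ²+-961/2136·τ³=30935/5696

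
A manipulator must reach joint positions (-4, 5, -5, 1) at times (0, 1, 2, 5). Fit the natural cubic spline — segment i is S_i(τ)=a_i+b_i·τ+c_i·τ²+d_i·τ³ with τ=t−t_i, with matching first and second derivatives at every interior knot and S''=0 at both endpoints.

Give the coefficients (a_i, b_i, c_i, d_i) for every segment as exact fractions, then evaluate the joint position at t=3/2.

  seg 0: a=-4 b=443/31 c=0 d=-164/31
  seg 1: a=5 b=-49/31 c=-492/31 d=231/31
  seg 2: a=-5 b=-340/31 c=201/31 d=-67/93
S(3/2) = 291/248

Δ: Δ0=9, Δ1=-10, Δ2=2
row 1: diag=4, rhs=-114; c'=1/4, d'=-57/2
row 2: denom=8−1·1/4=31/4; d'=(72−1·-57/2)/(31/4)=402/31
back: M2=402/31
back: M1=-57/2−1/4·402/31=-984/31
M: M0=0, M1=-984/31, M2=402/31, M3=0
seg 0: a=-4, c=M0/2=0, d=(M1−M0)/(6·1)=-164/31, b=Δ0−h0·(2M0+M1)/6=443/31
seg 1: a=5, c=M1/2=-492/31, d=(M2−M1)/(6·1)=231/31, b=Δ1−h1·(2M1+M2)/6=-49/31
seg 2: a=-5, c=M2/2=201/31, d=(M3−M2)/(6·3)=-67/93, b=Δ2−h2·(2M2+M3)/6=-340/31
t_q=3/2 → seg 1, τ=1/2; S=5+-49/31·τ+-492/31·τ²+231/31·τ³=291/248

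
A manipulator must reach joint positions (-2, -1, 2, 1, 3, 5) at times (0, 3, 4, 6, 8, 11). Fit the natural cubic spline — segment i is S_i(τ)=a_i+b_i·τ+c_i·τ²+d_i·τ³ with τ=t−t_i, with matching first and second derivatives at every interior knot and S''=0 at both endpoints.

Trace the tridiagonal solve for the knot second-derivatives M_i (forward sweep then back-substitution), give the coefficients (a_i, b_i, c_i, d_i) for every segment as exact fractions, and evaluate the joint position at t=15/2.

Δ: Δ0=1/3, Δ1=3, Δ2=-1/2, Δ3=1, Δ4=2/3
row 1: diag=8, rhs=16; c'=1/8, d'=2
row 2: denom=6−1·1/8=47/8; d'=(-21−1·2)/(47/8)=-184/47
row 3: denom=8−2·16/47=344/47; d'=(9−2·-184/47)/(344/47)=791/344
row 4: denom=10−2·47/172=813/86; d'=(-2−2·791/344)/(813/86)=-1135/1626
back: M4=-1135/1626
back: M3=791/344−47/172·-1135/1626=4049/1626
back: M2=-184/47−16/47·4049/1626=-3872/813
back: M1=2−1/8·-3872/813=2110/813
M: M0=0, M1=2110/813, M2=-3872/813, M3=4049/1626, M4=-1135/1626, M5=0
seg 0: a=-2, c=M0/2=0, d=(M1−M0)/(6·3)=1055/7317, b=Δ0−h0·(2M0+M1)/6=-784/813
seg 1: a=-1, c=M1/2=1055/813, d=(M2−M1)/(6·1)=-997/813, b=Δ1−h1·(2M1+M2)/6=2381/813
seg 2: a=2, c=M2/2=-1936/813, d=(M3−M2)/(6·2)=3931/6504, b=Δ2−h2·(2M2+M3)/6=500/271
seg 3: a=1, c=M3/2=4049/3252, d=(M4−M3)/(6·2)=-72/271, b=Δ3−h3·(2M3+M4)/6=-695/1626
seg 4: a=3, c=M4/2=-1135/3252, d=(M5−M4)/(6·3)=1135/29268, b=Δ4−h4·(2M4+M5)/6=2219/1626
t_q=15/2 → seg 3, τ=3/2; S=1+-695/1626·τ+4049/3252·τ²+-72/271·τ³=9815/4336

  seg 0: a=-2 b=-784/813 c=0 d=1055/7317
  seg 1: a=-1 b=2381/813 c=1055/813 d=-997/813
  seg 2: a=2 b=500/271 c=-1936/813 d=3931/6504
  seg 3: a=1 b=-695/1626 c=4049/3252 d=-72/271
  seg 4: a=3 b=2219/1626 c=-1135/3252 d=1135/29268
S(15/2) = 9815/4336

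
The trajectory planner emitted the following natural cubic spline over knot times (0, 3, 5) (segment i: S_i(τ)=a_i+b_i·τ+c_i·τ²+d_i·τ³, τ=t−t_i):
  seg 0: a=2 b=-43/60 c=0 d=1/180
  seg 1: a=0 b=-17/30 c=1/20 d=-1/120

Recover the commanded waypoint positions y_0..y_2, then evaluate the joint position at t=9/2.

y_0=2 y_1=0 y_2=-1
S(9/2) = -49/64

y_0 = S_0(0) = a_0 = 2
y_1 = S_1(0) = a_1 = 0
y_2 = S_1(2) = -1
t_q=9/2 is in segment 1 (τ=3/2); S_1(τ)=-49/64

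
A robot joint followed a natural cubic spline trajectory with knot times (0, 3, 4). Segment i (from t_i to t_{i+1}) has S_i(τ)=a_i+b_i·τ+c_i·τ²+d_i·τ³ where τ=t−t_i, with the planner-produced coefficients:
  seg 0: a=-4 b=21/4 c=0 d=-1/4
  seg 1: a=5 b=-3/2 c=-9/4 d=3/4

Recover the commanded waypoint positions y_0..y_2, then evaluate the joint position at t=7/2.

y_0=-4 y_1=5 y_2=2
S(7/2) = 121/32

y_0 = S_0(0) = a_0 = -4
y_1 = S_1(0) = a_1 = 5
y_2 = S_1(1) = 2
t_q=7/2 is in segment 1 (τ=1/2); S_1(τ)=121/32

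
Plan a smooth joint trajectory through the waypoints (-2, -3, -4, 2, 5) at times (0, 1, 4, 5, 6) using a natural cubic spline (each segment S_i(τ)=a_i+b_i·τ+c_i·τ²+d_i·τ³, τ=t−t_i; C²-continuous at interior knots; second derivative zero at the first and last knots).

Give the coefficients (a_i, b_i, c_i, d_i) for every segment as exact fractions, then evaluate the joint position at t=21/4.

Δ: Δ0=-1, Δ1=-1/3, Δ2=6, Δ3=3
row 1: diag=8, rhs=4; c'=3/8, d'=1/2
row 2: denom=8−3·3/8=55/8; d'=(38−3·1/2)/(55/8)=292/55
row 3: denom=4−1·8/55=212/55; d'=(-18−1·292/55)/(212/55)=-641/106
back: M3=-641/106
back: M2=292/55−8/55·-641/106=328/53
back: M1=1/2−3/8·328/53=-193/106
M: M0=0, M1=-193/106, M2=328/53, M3=-641/106, M4=0
seg 0: a=-2, c=M0/2=0, d=(M1−M0)/(6·1)=-193/636, b=Δ0−h0·(2M0+M1)/6=-443/636
seg 1: a=-3, c=M1/2=-193/212, d=(M2−M1)/(6·3)=283/636, b=Δ1−h1·(2M1+M2)/6=-511/318
seg 2: a=-4, c=M2/2=164/53, d=(M3−M2)/(6·1)=-1297/636, b=Δ2−h2·(2M2+M3)/6=3145/636
seg 3: a=2, c=M3/2=-641/212, d=(M4−M3)/(6·1)=641/636, b=Δ3−h3·(2M3+M4)/6=1595/318
t_q=21/4 → seg 3, τ=1/4; S=2+1595/318·τ+-641/212·τ²+641/636·τ³=41799/13568

  seg 0: a=-2 b=-443/636 c=0 d=-193/636
  seg 1: a=-3 b=-511/318 c=-193/212 d=283/636
  seg 2: a=-4 b=3145/636 c=164/53 d=-1297/636
  seg 3: a=2 b=1595/318 c=-641/212 d=641/636
S(21/4) = 41799/13568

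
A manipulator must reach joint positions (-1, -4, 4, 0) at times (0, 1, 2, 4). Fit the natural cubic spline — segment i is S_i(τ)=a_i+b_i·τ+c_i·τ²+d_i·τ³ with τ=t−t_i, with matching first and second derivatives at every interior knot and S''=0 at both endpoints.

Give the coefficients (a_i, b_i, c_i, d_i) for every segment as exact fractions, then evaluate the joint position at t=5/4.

  seg 0: a=-1 b=-145/23 c=0 d=76/23
  seg 1: a=-4 b=83/23 c=228/23 d=-127/23
  seg 2: a=4 b=158/23 c=-153/23 d=51/46
S(5/4) = -3775/1472

Δ: Δ0=-3, Δ1=8, Δ2=-2
row 1: diag=4, rhs=66; c'=1/4, d'=33/2
row 2: denom=6−1·1/4=23/4; d'=(-60−1·33/2)/(23/4)=-306/23
back: M2=-306/23
back: M1=33/2−1/4·-306/23=456/23
M: M0=0, M1=456/23, M2=-306/23, M3=0
seg 0: a=-1, c=M0/2=0, d=(M1−M0)/(6·1)=76/23, b=Δ0−h0·(2M0+M1)/6=-145/23
seg 1: a=-4, c=M1/2=228/23, d=(M2−M1)/(6·1)=-127/23, b=Δ1−h1·(2M1+M2)/6=83/23
seg 2: a=4, c=M2/2=-153/23, d=(M3−M2)/(6·2)=51/46, b=Δ2−h2·(2M2+M3)/6=158/23
t_q=5/4 → seg 1, τ=1/4; S=-4+83/23·τ+228/23·τ²+-127/23·τ³=-3775/1472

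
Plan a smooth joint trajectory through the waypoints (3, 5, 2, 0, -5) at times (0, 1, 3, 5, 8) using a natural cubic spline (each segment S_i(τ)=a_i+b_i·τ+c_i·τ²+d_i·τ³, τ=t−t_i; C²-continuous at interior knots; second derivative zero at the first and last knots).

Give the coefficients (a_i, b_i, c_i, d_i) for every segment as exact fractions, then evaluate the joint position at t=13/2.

  seg 0: a=3 b=833/312 c=0 d=-209/312
  seg 1: a=5 b=103/156 c=-209/104 d=145/312
  seg 2: a=2 b=-281/156 c=81/104 d=-59/312
  seg 3: a=0 b=-149/156 c=-37/104 d=37/936
S(13/2) = -1747/832

Δ: Δ0=2, Δ1=-3/2, Δ2=-1, Δ3=-5/3
row 1: diag=6, rhs=-21; c'=1/3, d'=-7/2
row 2: denom=8−2·1/3=22/3; d'=(3−2·-7/2)/(22/3)=15/11
row 3: denom=10−2·3/11=104/11; d'=(-4−2·15/11)/(104/11)=-37/52
back: M3=-37/52
back: M2=15/11−3/11·-37/52=81/52
back: M1=-7/2−1/3·81/52=-209/52
M: M0=0, M1=-209/52, M2=81/52, M3=-37/52, M4=0
seg 0: a=3, c=M0/2=0, d=(M1−M0)/(6·1)=-209/312, b=Δ0−h0·(2M0+M1)/6=833/312
seg 1: a=5, c=M1/2=-209/104, d=(M2−M1)/(6·2)=145/312, b=Δ1−h1·(2M1+M2)/6=103/156
seg 2: a=2, c=M2/2=81/104, d=(M3−M2)/(6·2)=-59/312, b=Δ2−h2·(2M2+M3)/6=-281/156
seg 3: a=0, c=M3/2=-37/104, d=(M4−M3)/(6·3)=37/936, b=Δ3−h3·(2M3+M4)/6=-149/156
t_q=13/2 → seg 3, τ=3/2; S=0+-149/156·τ+-37/104·τ²+37/936·τ³=-1747/832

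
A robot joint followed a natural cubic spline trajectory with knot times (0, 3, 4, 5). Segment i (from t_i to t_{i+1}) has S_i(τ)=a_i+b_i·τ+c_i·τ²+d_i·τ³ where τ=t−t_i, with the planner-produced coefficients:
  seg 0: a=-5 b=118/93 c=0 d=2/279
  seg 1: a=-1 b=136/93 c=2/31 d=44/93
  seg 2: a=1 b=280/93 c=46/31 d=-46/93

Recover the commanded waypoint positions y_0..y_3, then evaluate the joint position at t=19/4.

y_0 = S_0(0) = a_0 = -5
y_1 = S_1(0) = a_1 = -1
y_2 = S_2(0) = a_2 = 1
y_3 = S_2(1) = 5
t_q=19/4 is in segment 2 (τ=3/4); S_2(τ)=3853/992

y_0=-5 y_1=-1 y_2=1 y_3=5
S(19/4) = 3853/992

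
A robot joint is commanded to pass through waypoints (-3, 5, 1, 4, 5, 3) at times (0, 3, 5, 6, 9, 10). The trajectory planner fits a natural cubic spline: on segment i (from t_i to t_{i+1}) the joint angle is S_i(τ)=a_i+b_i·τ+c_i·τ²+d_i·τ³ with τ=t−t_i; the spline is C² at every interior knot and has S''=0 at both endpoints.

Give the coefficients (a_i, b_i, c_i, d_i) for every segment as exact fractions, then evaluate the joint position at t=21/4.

Δ: Δ0=8/3, Δ1=-2, Δ2=3, Δ3=1/3, Δ4=-2
row 1: diag=10, rhs=-28; c'=1/5, d'=-14/5
row 2: denom=6−2·1/5=28/5; d'=(30−2·-14/5)/(28/5)=89/14
row 3: denom=8−1·5/28=219/28; d'=(-16−1·89/14)/(219/28)=-626/219
row 4: denom=8−3·28/73=500/73; d'=(-14−3·-626/219)/(500/73)=-99/125
back: M4=-99/125
back: M3=-626/219−28/73·-99/125=-958/375
back: M2=89/14−5/28·-958/375=511/75
back: M1=-14/5−1/5·511/75=-1561/375
M: M0=0, M1=-1561/375, M2=511/75, M3=-958/375, M4=-99/125, M5=0
seg 0: a=-3, c=M0/2=0, d=(M1−M0)/(6·3)=-1561/6750, b=Δ0−h0·(2M0+M1)/6=1187/250
seg 1: a=5, c=M1/2=-1561/750, d=(M2−M1)/(6·2)=343/375, b=Δ1−h1·(2M1+M2)/6=-187/125
seg 2: a=1, c=M2/2=511/150, d=(M3−M2)/(6·1)=-1171/750, b=Δ2−h2·(2M2+M3)/6=433/375
seg 3: a=4, c=M3/2=-479/375, d=(M4−M3)/(6·3)=661/6750, b=Δ3−h3·(2M3+M4)/6=821/250
seg 4: a=5, c=M4/2=-99/250, d=(M5−M4)/(6·1)=33/250, b=Δ4−h4·(2M4+M5)/6=-217/125
t_q=21/4 → seg 2, τ=1/4; S=1+433/375·τ+511/150·τ²+-1171/750·τ³=4727/3200

  seg 0: a=-3 b=1187/250 c=0 d=-1561/6750
  seg 1: a=5 b=-187/125 c=-1561/750 d=343/375
  seg 2: a=1 b=433/375 c=511/150 d=-1171/750
  seg 3: a=4 b=821/250 c=-479/375 d=661/6750
  seg 4: a=5 b=-217/125 c=-99/250 d=33/250
S(21/4) = 4727/3200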